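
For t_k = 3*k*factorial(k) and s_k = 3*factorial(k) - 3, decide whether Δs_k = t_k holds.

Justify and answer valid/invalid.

Valid: the claim telescopes to t_k.

s_(k+1) = 3*factorial(k + 1) - 3
s_(k+1) − s_k = 3*k*factorial(k)
(s_(k+1) − s_k) − t_k = 0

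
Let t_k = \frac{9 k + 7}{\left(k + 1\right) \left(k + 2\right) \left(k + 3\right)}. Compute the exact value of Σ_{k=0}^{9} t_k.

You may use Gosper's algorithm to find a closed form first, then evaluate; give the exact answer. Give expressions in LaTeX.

Ratio r(k) = (k + 1)*(9*k + 16)/((k + 4)*(9*k + 7)).
So A=k + 1 and B=k + 4, with C=k + 7/9.
Solve (k + 1)·f(k+1) − (k + 3)·f(k) = k + 7/9.
Degrees (1,1,1) ⇒ d ≤ 2.
A polynomial solution: f(k) = k*(4*k + 3)/9.
Get s_k = R·t_k = k*(4*k + 3)/((k + 1)*(k + 2)) with R(k) = B(k−1)f(k)/C(k) = k*(k + 3)*(4*k + 3)/(9*k + 7).
Check: Δs_k = (9*k + 7)/(k**3 + 6*k**2 + 11*k + 6). ✓
Σ_(k=0)^(9) t_k = s_(10) − s_(0) = 215/66 − (0) = 215/66.

Σ = 215/66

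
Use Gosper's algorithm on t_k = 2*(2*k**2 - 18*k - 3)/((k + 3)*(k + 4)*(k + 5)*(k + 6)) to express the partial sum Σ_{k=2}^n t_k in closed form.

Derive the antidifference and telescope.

S(n) = (n**3 - 125*n**2 - 66*n + 190)/(35*(n**3 + 15*n**2 + 74*n + 120))

r(k) = (k + 3)*(18*k - 2*(k + 1)**2 + 21)/((k + 7)*(-2*k**2 + 18*k + 3)) after simplifying.
A = k + 3, B = k + 7, C = k**2 - 9*k - 3/2.
Solve (k + 3)·f(k+1) − (k + 6)·f(k) = k**2 - 9*k - 3/2.
deg f ≤ 3 (via 1,1,2).
Match coefficients ⇒ f(k) = -k*(k**2 + 132*k - 73)/120.
Then R = B(k−1)f/C = -k*(k + 6)*(k**2 + 132*k - 73)/(60*(2*k**2 - 18*k - 3)), so s_k = R(k)·t_k = k*(-k**2 - 132*k + 73)/(30*(k + 3)*(k + 4)*(k + 5)).
Check: Δs_k = 2*(2*k**2 - 18*k - 3)/(k**4 + 18*k**3 + 119*k**2 + 342*k + 360). ✓
Evaluate: s_(n+1) = (-n**3 - 135*n**2 - 194*n - 60)/(30*(n**3 + 15*n**2 + 74*n + 120)); subtract s_(2) = -13/210 ⇒ S(n) = (n**3 - 125*n**2 - 66*n + 190)/(35*(n**3 + 15*n**2 + 74*n + 120)).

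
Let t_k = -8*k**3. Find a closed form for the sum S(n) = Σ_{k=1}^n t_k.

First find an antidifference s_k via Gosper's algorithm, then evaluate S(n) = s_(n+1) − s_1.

t_(k+1)/t_k = (k + 1)**3/k**3.
Gosper form: A/B · C(k+1)/C(k) with A=1, B=1, C=k**3.
f must satisfy (1)·f(k+1) − (1)·f(k) = k**3.
Bound: deg f ≤ 4.
A polynomial solution: f(k) = k**2*(k - 1)**2/4.
R(k) = B(k−1)·f(k)/C(k) = (k - 1)**2/(4*k); s_k = R·t_k = 2*k**2*(-k**2 + 2*k - 1).
Verify: -8*k**3 matches t_k.
s_(n+1) = 2*n**2*(-n**2 - 2*n - 1) and s_(1) = 0, so S(n) = 2*n**2*(-n**2 - 2*n - 1).

S(n) = 2*n**2*(-n**2 - 2*n - 1)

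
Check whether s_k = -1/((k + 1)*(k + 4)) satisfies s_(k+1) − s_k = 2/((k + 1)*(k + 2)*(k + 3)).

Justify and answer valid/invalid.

Invalid: residual 2*(-3*k - 11)/(k**5 + 15*k**4 + 85*k**3 + 225*k**2 + 274*k + 120) ≠ 0.

s_(k+1) = -1/((k + 2)*(k + 5))
s_(k+1) − s_k = 2*(k + 3)/(k**4 + 12*k**3 + 49*k**2 + 78*k + 40)
(s_(k+1) − s_k) − t_k = 2*(-3*k - 11)/(k**5 + 15*k**4 + 85*k**3 + 225*k**2 + 274*k + 120)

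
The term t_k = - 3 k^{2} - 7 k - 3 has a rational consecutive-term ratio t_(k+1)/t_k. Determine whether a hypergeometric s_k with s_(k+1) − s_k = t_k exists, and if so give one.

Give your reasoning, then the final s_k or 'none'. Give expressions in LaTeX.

Step 1: r(k) = (3*k**2 + 13*k + 13)/(3*k**2 + 7*k + 3).
So A=1 and B=1, with C=k**2 + 7*k/3 + 1.
Key eq: (1)·f(k+1) = (1)·f(k) + (k**2 + 7*k/3 + 1).
d = 3 from the (0,0,2) case.
Solving with deg f ≤ 3: f(k) = k**2*(k + 2)/3.
Then R = B(k−1)f/C = k**2*(k + 2)/(3*k**2 + 7*k + 3), so s_k = R(k)·t_k = k**2*(-k - 2).
Verify: -3*k**2 - 7*k - 3 matches t_k.

s_k = k^{2} \left(- k - 2\right)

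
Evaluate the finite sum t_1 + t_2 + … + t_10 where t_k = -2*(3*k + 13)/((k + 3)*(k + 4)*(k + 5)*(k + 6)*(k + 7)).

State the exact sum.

Ratio r(k) = (k + 3)*(3*k + 16)/((k + 8)*(3*k + 13)).
Factor: A=k + 3; B=k + 8; C=k + 13/3.
Need (k + 3)·f(k+1) − (k + 7)·f(k) = k + 13/3.
Degrees (1,1,1) ⇒ d ≤ 4.
Match coefficients ⇒ f(k) = k*(k + 4)*(k**2 + 14*k + 63)/270.
So s_k = (B(k−1)f/C)·t_k = (k*(k + 4)*(k + 7)*(k**2 + 14*k + 63)/(90*(3*k + 13)))·t_k = k*(-k**2 - 14*k - 63)/(45*(k**3 + 14*k**2 + 63*k + 90)).
Verify: 2*(-3*k - 13)/(k**5 + 25*k**4 + 245*k**3 + 1175*k**2 + 2754*k + 2520) matches t_k.
Evaluate s at k=11 and k=1: -1859/85680 and -13/1260; difference -65/5712.

Σ = -65/5712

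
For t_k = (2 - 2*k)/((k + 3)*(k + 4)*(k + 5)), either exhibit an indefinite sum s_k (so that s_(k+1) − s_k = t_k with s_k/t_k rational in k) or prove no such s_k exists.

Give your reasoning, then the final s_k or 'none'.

s_k = -k*(k - 5)/(6*(k + 3)*(k + 4))

Ratio r(k) = k*(k + 3)/((k - 1)*(k + 6)).
Normal form (A,B,C) = (k + 3, k + 6, k - 1).
f must satisfy (k + 3)·f(k+1) − (k + 5)·f(k) = k - 1.
Bound: deg f ≤ 2.
Solving with deg f ≤ 2: f(k) = k*(k - 5)/12.
Then R = B(k−1)f/C = k*(k - 5)*(k + 5)/(12*(k - 1)), so s_k = R(k)·t_k = -k*(k - 5)/(6*(k + 3)*(k + 4)).
Δs = 2*(1 - k)/(k**3 + 12*k**2 + 47*k + 60), as required.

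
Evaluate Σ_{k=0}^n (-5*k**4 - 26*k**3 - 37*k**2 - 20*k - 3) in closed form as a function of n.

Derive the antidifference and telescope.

Compute t_(k+1)/t_k: get (5*k**4 + 46*k**3 + 145*k**2 + 192*k + 91)/(5*k**4 + 26*k**3 + 37*k**2 + 20*k + 3).
Factor: A=1; B=1; C=k**4 + 26*k**3/5 + 37*k**2/5 + 4*k + 3/5.
Solve (1)·f(k+1) − (1)·f(k) = k**4 + 26*k**3/5 + 37*k**2/5 + 4*k + 3/5.
Bound: deg f ≤ 5.
A polynomial solution: f(k) = k*(k**4 + 4*k**3 + k**2 - 2*k - 1)/5.
Get s_k = R·t_k = k*(-k**4 - 4*k**3 - k**2 + 2*k + 1) with R(k) = B(k−1)f(k)/C(k) = k*(k**4 + 4*k**3 + k**2 - 2*k - 1)/(5*k**4 + 26*k**3 + 37*k**2 + 20*k + 3).
Δs = -5*k**4 - 26*k**3 - 37*k**2 - 20*k - 3, as required.
Σ_(k=0)^n t_k = s_(n+1) − s_(0) = (-n**5 - 9*n**4 - 27*n**3 - 35*n**2 - 19*n - 3) − (0), i.e. -n**5 - 9*n**4 - 27*n**3 - 35*n**2 - 19*n - 3.

S(n) = -n**5 - 9*n**4 - 27*n**3 - 35*n**2 - 19*n - 3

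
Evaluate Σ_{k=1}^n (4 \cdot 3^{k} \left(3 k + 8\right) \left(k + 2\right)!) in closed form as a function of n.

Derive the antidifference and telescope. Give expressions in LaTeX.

S(n) = 12 \cdot 3^{n} \left(n + 3\right)! - 72

Ratio r(k) = 3*(k + 3)*(3*k + 11)/(3*k + 8).
So A=3*k + 9 and B=1, with C=k + 8/3.
Need (3*k + 9)·f(k+1) − (1)·f(k) = k + 8/3.
deg f ≤ 0 (via 1,0,1).
Coefficient equations give f(k) = 1/3.
Certificate R = B(k−1)f/C = 1/(3*k + 8) gives s_k = 4*3**k*factorial(k + 2).
Verify: 4*3**k*(3*k + 8)*factorial(k + 2) matches t_k.
Σ_(k=1)^n t_k = s_(n+1) − s_(1) = (12*3**n*factorial(n + 3)) − (72), i.e. 12*3**n*factorial(n + 3) - 72.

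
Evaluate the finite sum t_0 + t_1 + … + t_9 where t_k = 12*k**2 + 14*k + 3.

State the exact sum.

Σ = 4080

t_(k+1)/t_k = (12*k**2 + 38*k + 29)/(12*k**2 + 14*k + 3).
Take A(k)=1, B(k)=1, C(k)=k**2 + 7*k/6 + 1/4.
Solve (1)·f(k+1) − (1)·f(k) = k**2 + 7*k/6 + 1/4.
d = 3 from the (0,0,2) case.
Match coefficients ⇒ f(k) = k*(4*k**2 + k - 2)/12.
R(k) = B(k−1)·f(k)/C(k) = k*(4*k**2 + k - 2)/(12*k**2 + 14*k + 3); s_k = R·t_k = k*(4*k**2 + k - 2).
Verify: 12*k**2 + 14*k + 3 matches t_k.
Σ_(k=0)^(9) t_k = s_(10) − s_(0) = 4080 − (0) = 4080.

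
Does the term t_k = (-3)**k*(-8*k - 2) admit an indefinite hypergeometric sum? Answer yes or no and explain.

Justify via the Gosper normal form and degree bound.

Yes. s_k = (-3)**k*(2*k - 1).

Ratio r(k) = 3*(-4*k - 5)/(4*k + 1).
A = -3, B = 1, C = k + 1/4.
f must satisfy (-3)·f(k+1) − (1)·f(k) = k + 1/4.
Bound: deg f ≤ 1.
Solving with deg f ≤ 1: f(k) = -(2*k - 1)/8.
Then R = B(k−1)f/C = -(2*k - 1)/(2*(4*k + 1)), so s_k = R(k)·t_k = (-3)**k*(2*k - 1).
Verify: (-3)**k*(-8*k - 2) matches t_k.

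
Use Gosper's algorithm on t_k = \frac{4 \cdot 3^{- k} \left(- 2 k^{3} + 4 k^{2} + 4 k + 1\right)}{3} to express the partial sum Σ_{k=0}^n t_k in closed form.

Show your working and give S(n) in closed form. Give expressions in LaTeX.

S(n) = 3^{- n - 1} \left(3^{n + 2} + 4 n^{3} + 10 n^{2} + 4 n - 5\right)

Step 1: r(k) = (2*k**3 + 2*k**2 - 6*k - 7)/(3*(2*k**3 - 4*k**2 - 4*k - 1)).
Gosper form: A/B · C(k+1)/C(k) with A=1/3, B=1, C=k**3 - 2*k**2 - 2*k - 1/2.
Set up (1/3)·f(k+1) − (1)·f(k) − (k**3 - 2*k**2 - 2*k - 1/2) = 0.
From deg A=0, deg B=0, deg C=3: d=3.
Match coefficients ⇒ f(k) = -3*(2*k - 3)*(2*k**2 + 2*k + 1)/8.
So s_k = (B(k−1)f/C)·t_k = (-3*(2*k - 3)*(2*k**2 + 2*k + 1)/(4*(2*k**3 - 4*k**2 - 4*k - 1)))·t_k = (4*k**3 - 2*k**2 - 4*k - 3)/3**k.
Check: Δs_k = 4*(-2*k**3 + 4*k**2 + 4*k + 1)/(3*3**k). ✓
Σ_(k=0)^n t_k = s_(n+1) − s_(0) = (3**(-n - 1)*(4*n**3 + 10*n**2 + 4*n - 5)) − (-3), i.e. 3**(-n - 1)*(3**(n + 2) + 4*n**3 + 10*n**2 + 4*n - 5).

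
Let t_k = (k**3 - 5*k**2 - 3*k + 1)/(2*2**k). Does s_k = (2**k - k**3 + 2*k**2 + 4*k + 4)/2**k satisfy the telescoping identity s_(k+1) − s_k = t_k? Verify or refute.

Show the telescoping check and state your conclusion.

s_(k+1) = (2*2**k - k**3 - k**2 + 5*k + 9)/(2*2**k)
s_(k+1) − s_k = (k**3 - 5*k**2 - 3*k + 1)/(2*2**k)
(s_(k+1) − s_k) − t_k = 0

Valid: the claim telescopes to t_k.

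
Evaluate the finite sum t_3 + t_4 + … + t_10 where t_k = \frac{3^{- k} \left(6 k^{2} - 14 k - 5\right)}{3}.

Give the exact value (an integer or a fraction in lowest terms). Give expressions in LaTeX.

Step 1: r(k) = (6*k**2 - 2*k - 13)/(3*(6*k**2 - 14*k - 5)).
So A=1/3 and B=1, with C=k**2 - 7*k/3 - 5/6.
Set up (1/3)·f(k+1) − (1)·f(k) − (k**2 - 7*k/3 - 5/6) = 0.
Degrees (0,0,2) ⇒ d ≤ 2.
Match coefficients ⇒ f(k) = -(3*k**2 - 4*k - 3)/2.
Certificate R = B(k−1)f/C = -3*(3*k**2 - 4*k - 3)/(6*k**2 - 14*k - 5) gives s_k = (-3*k**2 + 4*k + 3)/3**k.
Δs = (6*k**2 - 14*k - 5)/(3*3**k), as required.
Evaluate s at k=11 and k=3: -316/177147 and -4/9; difference 78416/177147.

Σ = 78416/177147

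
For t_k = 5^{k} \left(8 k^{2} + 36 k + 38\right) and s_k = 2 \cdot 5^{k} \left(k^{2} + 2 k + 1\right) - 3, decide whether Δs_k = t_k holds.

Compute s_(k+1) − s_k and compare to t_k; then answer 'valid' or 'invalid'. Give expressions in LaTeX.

s_(k+1) = 10*5**k*(2*k + (k + 1)**2 + 3) - 3
s_(k+1) − s_k = 5**k*(8*k**2 + 36*k + 38)
(s_(k+1) − s_k) − t_k = 0

valid; difference matches t_k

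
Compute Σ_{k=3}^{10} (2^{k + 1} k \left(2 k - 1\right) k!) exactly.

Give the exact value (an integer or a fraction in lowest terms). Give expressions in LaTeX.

Σ = 1471492915104

The ratio is (k + 1)**2*(4*k + 2)/(k*(2*k - 1)).
So A=2*k + 2 and B=1, with C=k**2 - k/2.
f must satisfy (2*k + 2)·f(k+1) − (1)·f(k) = k**2 - k/2.
Degrees (1,0,2) ⇒ d ≤ 1.
Solving with deg f ≤ 1: f(k) = (k - 2)/2.
Certificate R = B(k−1)f/C = (k - 2)/(k*(2*k - 1)) gives s_k = 2**(k + 1)*(k - 2)*factorial(k).
Check: Δs_k = 2**(k + 1)*k*(2*k - 1)*factorial(k). ✓
Sum = s_(11) − s_(3); s_(11) = 1471492915200, s_(3) = 96 ⇒ 1471492915104.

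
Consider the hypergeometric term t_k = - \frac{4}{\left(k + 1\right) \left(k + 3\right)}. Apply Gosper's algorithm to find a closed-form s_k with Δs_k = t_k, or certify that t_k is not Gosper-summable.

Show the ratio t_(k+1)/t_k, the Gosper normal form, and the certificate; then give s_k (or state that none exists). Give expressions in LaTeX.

s_k = \frac{k \left(- 3 k - 5\right)}{\left(k + 1\right) \left(k + 2\right)}

Compute t_(k+1)/t_k: get (k + 1)*(k + 3)/((k + 2)*(k + 4)).
A = k + 1, B = k + 4, C = k + 2.
f must satisfy (k + 1)·f(k+1) − (k + 3)·f(k) = k + 2.
d = 2 from the (1,1,1) case.
Solve for f: f(k) = k*(3*k + 5)/4 (degree 2 ≤ 2).
So s_k = (B(k−1)f/C)·t_k = (k*(k + 3)*(3*k + 5)/(4*(k + 2)))·t_k = k*(-3*k - 5)/((k + 1)*(k + 2)).
Δs = -4/(k**2 + 4*k + 3), as required.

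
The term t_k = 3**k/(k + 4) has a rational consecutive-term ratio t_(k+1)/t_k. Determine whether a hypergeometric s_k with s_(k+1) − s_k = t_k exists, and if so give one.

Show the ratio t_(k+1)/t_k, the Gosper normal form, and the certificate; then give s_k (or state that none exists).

r(k) = 3*(k + 4)/(k + 5) after simplifying.
Gosper form: A/B · C(k+1)/C(k) with A=3*k + 12, B=k + 5, C=1.
Set up (3*k + 12)·f(k+1) − (k + 4)·f(k) − (1) = 0.
deg f ≤ -1 (via 1,1,0).
Bound -1 < 0, so the key equation has no polynomial solution.

none — t_k is not Gosper-summable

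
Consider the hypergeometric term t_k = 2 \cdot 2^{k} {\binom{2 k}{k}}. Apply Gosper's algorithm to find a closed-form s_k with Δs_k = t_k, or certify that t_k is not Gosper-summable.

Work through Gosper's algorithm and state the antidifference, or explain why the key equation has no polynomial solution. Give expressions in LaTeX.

no hypergeometric antidifference exists

The ratio is 4*(2*k + 1)/(k + 1).
Take A(k)=8*k + 4, B(k)=k + 1, C(k)=1.
f must satisfy (8*k + 4)·f(k+1) − (k)·f(k) = 1.
Degrees (1,1,0) ⇒ d ≤ -1.
Negative degree bound (-1): no f exists, t_k not Gosper-summable.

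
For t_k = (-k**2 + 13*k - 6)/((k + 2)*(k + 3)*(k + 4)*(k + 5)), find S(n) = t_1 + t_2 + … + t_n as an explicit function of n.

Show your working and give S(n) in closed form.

S(n) = n*(n**2 + 32*n + 7)/(20*(n**3 + 12*n**2 + 47*n + 60))

Step 1: r(k) = -(k + 2)*(13*k - (k + 1)**2 + 7)/((k + 6)*(k**2 - 13*k + 6)).
Gosper form: A/B · C(k+1)/C(k) with A=k + 2, B=k + 6, C=k**2 - 13*k + 6.
Solve (k + 2)·f(k+1) − (k + 5)·f(k) = k**2 - 13*k + 6.
From deg A=1, deg B=1, deg C=2: d=3.
Solving with deg f ≤ 3: f(k) = -k*(k - 4).
So s_k = (B(k−1)f/C)·t_k = (-k*(k - 4)*(k + 5)/(k**2 - 13*k + 6))·t_k = k*(k - 4)/((k + 2)*(k + 3)*(k + 4)).
s_(k+1) − s_k = (-k**2 + 13*k - 6)/(k**4 + 14*k**3 + 71*k**2 + 154*k + 120) = t_k.
Evaluate: s_(n+1) = (n**2 - 2*n - 3)/(n**3 + 12*n**2 + 47*n + 60); subtract s_(1) = -1/20 ⇒ S(n) = n*(n**2 + 32*n + 7)/(20*(n**3 + 12*n**2 + 47*n + 60)).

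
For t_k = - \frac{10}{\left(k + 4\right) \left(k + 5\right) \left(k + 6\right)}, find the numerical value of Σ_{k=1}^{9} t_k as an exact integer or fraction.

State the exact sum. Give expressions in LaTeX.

Compute t_(k+1)/t_k: get (k + 4)/(k + 7).
Gosper form: A/B · C(k+1)/C(k) with A=k + 4, B=k + 7, C=1.
f must satisfy (k + 4)·f(k+1) − (k + 6)·f(k) = 1.
d = 2 from the (1,1,0) case.
Match coefficients ⇒ f(k) = k*(k + 9)/40.
R(k) = B(k−1)·f(k)/C(k) = k*(k + 6)*(k + 9)/40; s_k = R·t_k = k*(-k - 9)/(4*(k + 4)*(k + 5)).
Check: Δs_k = -10/(k**3 + 15*k**2 + 74*k + 120). ✓
Evaluate s at k=10 and k=1: -19/84 and -1/12; difference -1/7.

Σ = -1/7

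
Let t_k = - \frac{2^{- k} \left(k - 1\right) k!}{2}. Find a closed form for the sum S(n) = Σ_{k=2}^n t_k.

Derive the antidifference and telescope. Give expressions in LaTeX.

Ratio r(k) = k*(k + 1)/(2*(k - 1)).
Normal form (A,B,C) = (k/2 + 1/2, 1, k - 1).
Key eq: (k/2 + 1/2)·f(k+1) = (1)·f(k) + (k - 1).
Bound: deg f ≤ 0.
Match coefficients ⇒ f(k) = 2.
So s_k = (B(k−1)f/C)·t_k = (2/(k - 1))·t_k = -factorial(k)/2**k.
Check: Δs_k = -(k - 1)*factorial(k)/(2*2**k). ✓
s_(n+1) = -2**(-n - 1)*factorial(n + 1) and s_(2) = -1/2, so S(n) = 2**(-n - 1)*(2**n - n*factorial(n) - factorial(n)).

S(n) = 2^{- n - 1} \left(2^{n} - n n! - n!\right)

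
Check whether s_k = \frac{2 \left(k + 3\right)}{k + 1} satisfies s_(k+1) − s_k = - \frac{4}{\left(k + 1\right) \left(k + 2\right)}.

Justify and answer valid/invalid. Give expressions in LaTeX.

s_(k+1) = 2*(k + 4)/(k + 2)
s_(k+1) − s_k = -4/(k**2 + 3*k + 2)
(s_(k+1) − s_k) − t_k = 0

valid; difference matches t_k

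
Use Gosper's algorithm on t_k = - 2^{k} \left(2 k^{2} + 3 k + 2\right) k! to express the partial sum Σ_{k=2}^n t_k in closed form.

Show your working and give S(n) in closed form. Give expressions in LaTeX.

Step 1: r(k) = 2*(2*k**3 + 9*k**2 + 14*k + 7)/(2*k**2 + 3*k + 2).
So A=2*k + 2 and B=1, with C=k**2 + 3*k/2 + 1.
Key eq: (2*k + 2)·f(k+1) = (1)·f(k) + (k**2 + 3*k/2 + 1).
deg f ≤ 1 (via 1,0,2).
A polynomial solution: f(k) = k/2.
Get s_k = R·t_k = -2**k*k*factorial(k) with R(k) = B(k−1)f(k)/C(k) = k/(2*k**2 + 3*k + 2).
Verify: -2**k*(2*k**2 + 3*k + 2)*factorial(k) matches t_k.
s_(n+1) = -2**(n + 1)*(n + 1)*factorial(n + 1) and s_(2) = -16, so S(n) = -2*2**n*n**2*factorial(n) - 4*2**n*n*factorial(n) - 2*2**n*factorial(n) + 16.

S(n) = - 2 \cdot 2^{n} n^{2} n! - 4 \cdot 2^{n} n n! - 2 \cdot 2^{n} n! + 16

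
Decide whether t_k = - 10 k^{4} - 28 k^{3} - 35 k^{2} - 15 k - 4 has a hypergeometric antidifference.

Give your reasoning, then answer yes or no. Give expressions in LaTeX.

Compute t_(k+1)/t_k: get (10*k**4 + 68*k**3 + 179*k**2 + 209*k + 92)/(10*k**4 + 28*k**3 + 35*k**2 + 15*k + 4).
Factor: A=1; B=1; C=k**4 + 14*k**3/5 + 7*k**2/2 + 3*k/2 + 2/5.
Solve (1)·f(k+1) − (1)·f(k) = k**4 + 14*k**3/5 + 7*k**2/2 + 3*k/2 + 2/5.
From deg A=0, deg B=0, deg C=4: d=5.
Coefficient equations give f(k) = k*(2*k**4 + 2*k**3 + k**2 - 3*k + 2)/10.
R(k) = B(k−1)·f(k)/C(k) = k*(2*k**4 + 2*k**3 + k**2 - 3*k + 2)/(10*k**4 + 28*k**3 + 35*k**2 + 15*k + 4); s_k = R·t_k = k*(-2*k**4 - 2*k**3 - k**2 + 3*k - 2).
Verify: -10*k**4 - 28*k**3 - 35*k**2 - 15*k - 4 matches t_k.

Yes. s_k = k \left(- 2 k^{4} - 2 k^{3} - k^{2} + 3 k - 2\right).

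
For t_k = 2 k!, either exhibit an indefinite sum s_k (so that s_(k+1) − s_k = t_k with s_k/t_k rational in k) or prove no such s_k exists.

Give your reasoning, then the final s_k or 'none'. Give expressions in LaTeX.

none — t_k is not Gosper-summable

Step 1: r(k) = k + 1.
Gosper form: A/B · C(k+1)/C(k) with A=k + 1, B=1, C=1.
Solve (k + 1)·f(k+1) − (1)·f(k) = 1.
deg f ≤ -1 (via 1,0,0).
deg f ≤ -1 is impossible — no certificate.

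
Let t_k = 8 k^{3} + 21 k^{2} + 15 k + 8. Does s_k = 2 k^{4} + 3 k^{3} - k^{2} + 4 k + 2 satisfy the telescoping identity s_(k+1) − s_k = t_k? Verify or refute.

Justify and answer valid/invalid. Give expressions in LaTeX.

s_(k+1) = 2*k**4 + 11*k**3 + 20*k**2 + 19*k + 10
s_(k+1) − s_k = 8*k**3 + 21*k**2 + 15*k + 8
(s_(k+1) − s_k) − t_k = 0

Valid: the claim telescopes to t_k.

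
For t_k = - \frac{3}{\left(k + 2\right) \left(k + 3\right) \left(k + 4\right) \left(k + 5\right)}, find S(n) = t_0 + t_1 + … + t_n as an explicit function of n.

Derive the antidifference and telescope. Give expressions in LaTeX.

The ratio is (k + 2)/(k + 6).
Gosper form: A/B · C(k+1)/C(k) with A=k + 2, B=k + 6, C=1.
Key eq: (k + 2)·f(k+1) = (k + 5)·f(k) + (1).
Degrees (1,1,0) ⇒ d ≤ 3.
Coefficient equations give f(k) = k*(k**2 + 9*k + 26)/72.
So s_k = (B(k−1)f/C)·t_k = (k*(k + 5)*(k**2 + 9*k + 26)/72)·t_k = k*(-k**2 - 9*k - 26)/(24*(k + 2)*(k + 3)*(k + 4)).
Verify: -3/(k**4 + 14*k**3 + 71*k**2 + 154*k + 120) matches t_k.
s_(n+1) = (-n**3 - 12*n**2 - 47*n - 36)/(24*(n**3 + 12*n**2 + 47*n + 60)) and s_(0) = 0, so S(n) = (-n**3 - 12*n**2 - 47*n - 36)/(24*(n**3 + 12*n**2 + 47*n + 60)).

S(n) = \frac{- n^{3} - 12 n^{2} - 47 n - 36}{24 \left(n^{3} + 12 n^{2} + 47 n + 60\right)}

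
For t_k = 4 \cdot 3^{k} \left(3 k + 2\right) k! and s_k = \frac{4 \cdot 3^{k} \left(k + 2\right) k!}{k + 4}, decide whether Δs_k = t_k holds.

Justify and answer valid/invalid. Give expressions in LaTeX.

Invalid: residual - \frac{8 \cdot 3^{k} \left(3 k^{2} + 14 k + 7\right) k!}{\left(k + 4\right) \left(k + 5\right)} ≠ 0.

s_(k+1) = 12*3**k*(k + 3)*factorial(k + 1)/(k + 5)
s_(k+1) − s_k = 4*3**k*(3*k**3 + 23*k**2 + 50*k + 26)*factorial(k)/((k + 4)*(k + 5))
(s_(k+1) − s_k) − t_k = -8*3**k*(3*k**2 + 14*k + 7)*factorial(k)/((k + 4)*(k + 5))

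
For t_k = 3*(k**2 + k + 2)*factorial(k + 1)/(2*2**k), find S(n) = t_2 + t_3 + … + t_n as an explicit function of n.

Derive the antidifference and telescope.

S(n) = 3*(-6*2**n + n**3*factorial(n) + 4*n**2*factorial(n) + 5*n*factorial(n) + 2*factorial(n))/(2*2**n)

Compute t_(k+1)/t_k: get (k + 2)*(k + (k + 1)**2 + 3)/(2*(k**2 + k + 2)).
So A=k/2 + 1 and B=1, with C=k**2 + k + 2.
f must satisfy (k/2 + 1)·f(k+1) − (1)·f(k) = k**2 + k + 2.
deg f ≤ 1 (via 1,0,2).
Solving with deg f ≤ 1: f(k) = 2*k.
Get s_k = R·t_k = 3*k*factorial(k + 1)/2**k with R(k) = B(k−1)f(k)/C(k) = 2*k/(k**2 + k + 2).
Δs = 3*(k**2 + k + 2)*factorial(k + 1)/(2*2**k), as required.
Telescope: S(n) = s_(n+1) − s_(2) = 3*2**(-n - 1)*(n + 1)*factorial(n + 2) − (9) = 3*(-6*2**n + n**3*factorial(n) + 4*n**2*factorial(n) + 5*n*factorial(n) + 2*factorial(n))/(2*2**n).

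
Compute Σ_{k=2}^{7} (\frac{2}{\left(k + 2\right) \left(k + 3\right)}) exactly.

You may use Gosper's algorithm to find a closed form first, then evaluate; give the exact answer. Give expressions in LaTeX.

Ratio r(k) = (k + 2)/(k + 4).
Normal form (A,B,C) = (k + 2, k + 4, 1).
Key eq: (k + 2)·f(k+1) = (k + 3)·f(k) + (1).
deg f ≤ 1 (via 1,1,0).
A polynomial solution: f(k) = k/2.
Get s_k = R·t_k = k/(k + 2) with R(k) = B(k−1)f(k)/C(k) = k*(k + 3)/2.
Check: Δs_k = 2/(k**2 + 5*k + 6). ✓
Sum = s_(8) − s_(2); s_(8) = 4/5, s_(2) = 1/2 ⇒ 3/10.

Σ = 3/10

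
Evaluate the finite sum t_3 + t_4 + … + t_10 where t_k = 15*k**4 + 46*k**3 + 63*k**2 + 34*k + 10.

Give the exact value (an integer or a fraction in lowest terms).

Step 1: r(k) = (15*k**4 + 106*k**3 + 291*k**2 + 358*k + 168)/(15*k**4 + 46*k**3 + 63*k**2 + 34*k + 10).
So A=1 and B=1, with C=k**4 + 46*k**3/15 + 21*k**2/5 + 34*k/15 + 2/3.
f must satisfy (1)·f(k+1) − (1)·f(k) = k**4 + 46*k**3/15 + 21*k**2/5 + 34*k/15 + 2/3.
d = 5 from the (0,0,4) case.
Match coefficients ⇒ f(k) = k*(3*k**4 + 4*k**3 + 3*k**2 - 3*k + 3)/15.
So s_k = (B(k−1)f/C)·t_k = (k*(3*k**4 + 4*k**3 + 3*k**2 - 3*k + 3)/(15*k**4 + 46*k**3 + 63*k**2 + 34*k + 10))·t_k = k*(3*k**4 + 4*k**3 + 3*k**2 - 3*k + 3).
Check: Δs_k = 15*k**4 + 46*k**3 + 63*k**2 + 34*k + 10. ✓
Σ_(k=3)^(10) t_k = s_(11) − s_(3) = 545380 − (1116) = 544264.

Σ = 544264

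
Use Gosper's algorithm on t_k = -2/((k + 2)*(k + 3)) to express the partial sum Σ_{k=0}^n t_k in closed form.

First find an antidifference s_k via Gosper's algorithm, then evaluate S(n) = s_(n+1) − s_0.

S(n) = (-n - 1)/(n + 3)

t_(k+1)/t_k = (k + 2)/(k + 4).
Normal form (A,B,C) = (k + 2, k + 4, 1).
Solve (k + 2)·f(k+1) − (k + 3)·f(k) = 1.
Degrees (1,1,0) ⇒ d ≤ 1.
Coefficient equations give f(k) = k/2.
Get s_k = R·t_k = -k/(k + 2) with R(k) = B(k−1)f(k)/C(k) = k*(k + 3)/2.
Δs = -2/(k**2 + 5*k + 6), as required.
Σ_(k=0)^n t_k = s_(n+1) − s_(0) = ((-n - 1)/(n + 3)) − (0), i.e. (-n - 1)/(n + 3).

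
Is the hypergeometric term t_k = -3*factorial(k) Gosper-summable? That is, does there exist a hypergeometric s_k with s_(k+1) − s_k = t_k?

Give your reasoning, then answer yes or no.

Ratio r(k) = k + 1.
Gosper form: A/B · C(k+1)/C(k) with A=k + 1, B=1, C=1.
f must satisfy (k + 1)·f(k+1) − (1)·f(k) = 1.
deg f ≤ -1 (via 1,0,0).
d = -1 < 0 ⇒ no nonzero polynomial f; not summable.

No; the degree bound rules out any f.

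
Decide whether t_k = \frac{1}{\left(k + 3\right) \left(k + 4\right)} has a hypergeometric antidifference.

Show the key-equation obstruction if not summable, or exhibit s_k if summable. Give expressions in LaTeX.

Yes. s_k = \frac{k}{3 \left(k + 3\right)}.

t_(k+1)/t_k = (k + 3)/(k + 5).
Take A(k)=k + 3, B(k)=k + 5, C(k)=1.
Key eq: (k + 3)·f(k+1) = (k + 4)·f(k) + (1).
From deg A=1, deg B=1, deg C=0: d=1.
Solving with deg f ≤ 1: f(k) = k/3.
Then R = B(k−1)f/C = k*(k + 4)/3, so s_k = R(k)·t_k = k/(3*(k + 3)).
Verify: 1/(k**2 + 7*k + 12) matches t_k.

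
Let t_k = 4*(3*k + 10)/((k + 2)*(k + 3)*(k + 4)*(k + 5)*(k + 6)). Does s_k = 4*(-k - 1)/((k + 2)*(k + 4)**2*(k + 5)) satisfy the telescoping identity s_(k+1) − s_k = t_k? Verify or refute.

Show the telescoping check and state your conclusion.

Invalid: residual 12*(-4*k**2 - 31*k - 58)/(k**7 + 29*k**6 + 355*k**5 + 2375*k**4 + 9364*k**3 + 21716*k**2 + 27360*k + 14400) ≠ 0.

s_(k+1) = 4*(-k - 2)/((k + 3)*(k + 5)**2*(k + 6))
s_(k+1) − s_k = 4*(3*k**3 + 25*k**2 + 57*k + 26)/(k**7 + 29*k**6 + 355*k**5 + 2375*k**4 + 9364*k**3 + 21716*k**2 + 27360*k + 14400)
(s_(k+1) − s_k) − t_k = 12*(-4*k**2 - 31*k - 58)/(k**7 + 29*k**6 + 355*k**5 + 2375*k**4 + 9364*k**3 + 21716*k**2 + 27360*k + 14400)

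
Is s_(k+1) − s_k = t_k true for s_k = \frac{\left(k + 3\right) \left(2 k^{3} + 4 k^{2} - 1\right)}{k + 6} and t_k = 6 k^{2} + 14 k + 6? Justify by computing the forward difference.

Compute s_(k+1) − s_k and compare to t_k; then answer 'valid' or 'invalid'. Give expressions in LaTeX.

Invalid: residual \frac{3 \left(- 4 k^{3} - 46 k^{2} - 90 k - 37\right)}{k^{2} + 13 k + 42} ≠ 0.

s_(k+1) = (k + 4)*(2*(k + 1)**3 + 4*(k + 1)**2 - 1)/(k + 7)
s_(k+1) − s_k = (6*k**4 + 80*k**3 + 302*k**2 + 396*k + 141)/(k**2 + 13*k + 42)
(s_(k+1) − s_k) − t_k = 3*(-4*k**3 - 46*k**2 - 90*k - 37)/(k**2 + 13*k + 42)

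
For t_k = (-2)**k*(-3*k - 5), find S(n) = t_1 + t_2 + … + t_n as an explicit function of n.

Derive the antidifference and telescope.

S(n) = -2*(-2)**n*n - 4*(-2)**n + 4

r(k) = 2*(-3*k - 8)/(3*k + 5) after simplifying.
Factor: A=-2; B=1; C=k + 5/3.
Set up (-2)·f(k+1) − (1)·f(k) − (k + 5/3) = 0.
Degrees (0,0,1) ⇒ d ≤ 1.
Solving with deg f ≤ 1: f(k) = -(k + 1)/3.
Then R = B(k−1)f/C = -(k + 1)/(3*k + 5), so s_k = R(k)·t_k = (-2)**k*(k + 1).
Δs = (-2)**k*(-3*k - 5), as required.
Telescope: S(n) = s_(n+1) − s_(1) = (-2)**(n + 1)*(n + 2) − (-4) = -2*(-2)**n*n - 4*(-2)**n + 4.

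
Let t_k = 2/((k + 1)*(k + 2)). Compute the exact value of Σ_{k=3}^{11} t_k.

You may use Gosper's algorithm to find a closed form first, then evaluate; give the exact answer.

The ratio is (k + 1)/(k + 3).
Take A(k)=k + 1, B(k)=k + 3, C(k)=1.
Solve (k + 1)·f(k+1) − (k + 2)·f(k) = 1.
d = 1 from the (1,1,0) case.
A polynomial solution: f(k) = k.
Certificate R = B(k−1)f/C = k*(k + 2) gives s_k = 2*k/(k + 1).
Verify: 2/(k**2 + 3*k + 2) matches t_k.
Telescoping: Σ = s_(12) − s_(3) = 24/13 − (3/2) = 9/26.

Σ = 9/26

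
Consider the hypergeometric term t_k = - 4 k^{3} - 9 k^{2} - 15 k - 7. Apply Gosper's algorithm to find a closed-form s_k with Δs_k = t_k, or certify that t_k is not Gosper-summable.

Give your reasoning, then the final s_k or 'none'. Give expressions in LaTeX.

Ratio r(k) = (4*k**3 + 21*k**2 + 45*k + 35)/(4*k**3 + 9*k**2 + 15*k + 7).
Factor: A=1; B=1; C=k**3 + 9*k**2/4 + 15*k/4 + 7/4.
Set up (1)·f(k+1) − (1)·f(k) − (k**3 + 9*k**2/4 + 15*k/4 + 7/4) = 0.
deg f ≤ 4 (via 0,0,3).
Coefficient equations give f(k) = k*(k**3 + k**2 + 4*k + 1)/4.
Get s_k = R·t_k = k*(-k**3 - k**2 - 4*k - 1) with R(k) = B(k−1)f(k)/C(k) = k*(k**3 + k**2 + 4*k + 1)/(4*k**3 + 9*k**2 + 15*k + 7).
s_(k+1) − s_k = -4*k**3 - 9*k**2 - 15*k - 7 = t_k.

s_k = k \left(- k^{3} - k^{2} - 4 k - 1\right)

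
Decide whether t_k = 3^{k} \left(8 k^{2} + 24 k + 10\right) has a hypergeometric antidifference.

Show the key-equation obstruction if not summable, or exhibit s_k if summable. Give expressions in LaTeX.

Compute t_(k+1)/t_k: get 3*(4*k**2 + 20*k + 21)/(4*k**2 + 12*k + 5).
Gosper form: A/B · C(k+1)/C(k) with A=3, B=1, C=k**2 + 3*k + 5/4.
Set up (3)·f(k+1) − (1)·f(k) − (k**2 + 3*k + 5/4) = 0.
deg f ≤ 2 (via 0,0,2).
Solve for f: f(k) = (2*k - 1)*(2*k + 1)/8 (degree 2 ≤ 2).
Then R = B(k−1)f/C = (2*k - 1)/(2*(2*k + 5)), so s_k = R(k)·t_k = 3**k*(4*k**2 - 1).
Check: Δs_k = 3**k*(8*k**2 + 24*k + 10). ✓

Yes. s_k = 3^{k} \left(4 k^{2} - 1\right).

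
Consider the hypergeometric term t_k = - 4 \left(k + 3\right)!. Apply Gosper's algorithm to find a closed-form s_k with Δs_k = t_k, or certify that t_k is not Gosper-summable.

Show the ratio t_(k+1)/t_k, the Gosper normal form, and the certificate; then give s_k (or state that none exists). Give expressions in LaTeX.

The ratio is k + 4.
A = k + 4, B = 1, C = 1.
Key eq: (k + 4)·f(k+1) = (1)·f(k) + (1).
From deg A=1, deg B=0, deg C=0: d=-1.
d = -1 < 0 ⇒ no nonzero polynomial f; not summable.

no hypergeometric antidifference exists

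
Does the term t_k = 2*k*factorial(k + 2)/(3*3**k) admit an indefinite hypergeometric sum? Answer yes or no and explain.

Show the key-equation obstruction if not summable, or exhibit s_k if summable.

Yes. s_k = 2*factorial(k + 2)/3**k.

The ratio is (k + 1)*(k + 3)/(3*k).
Factor: A=k/3 + 1; B=1; C=k.
Need (k/3 + 1)·f(k+1) − (1)·f(k) = k.
d = 0 from the (1,0,1) case.
Solve for f: f(k) = 3 (degree 0 ≤ 0).
R(k) = B(k−1)·f(k)/C(k) = 3/k; s_k = R·t_k = 2*factorial(k + 2)/3**k.
Check: Δs_k = 2*k*factorial(k + 2)/(3*3**k). ✓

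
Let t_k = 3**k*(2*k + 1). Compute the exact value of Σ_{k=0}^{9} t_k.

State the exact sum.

Step 1: r(k) = 3*(2*k + 3)/(2*k + 1).
So A=3 and B=1, with C=k + 1/2.
Set up (3)·f(k+1) − (1)·f(k) − (k + 1/2) = 0.
d = 1 from the (0,0,1) case.
Coefficient equations give f(k) = (k - 1)/2.
Certificate R = B(k−1)f/C = (k - 1)/(2*k + 1) gives s_k = 3**k*(k - 1).
Δs = 3**k*(2*k + 1), as required.
Σ_(k=0)^(9) t_k = s_(10) − s_(0) = 531441 − (-1) = 531442.

Σ = 531442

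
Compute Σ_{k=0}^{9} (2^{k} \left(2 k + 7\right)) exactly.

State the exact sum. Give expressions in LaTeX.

Compute t_(k+1)/t_k: get 2*(2*k + 9)/(2*k + 7).
Gosper form: A/B · C(k+1)/C(k) with A=2, B=1, C=k + 7/2.
Solve (2)·f(k+1) − (1)·f(k) = k + 7/2.
Degrees (0,0,1) ⇒ d ≤ 1.
Match coefficients ⇒ f(k) = (2*k + 3)/2.
Get s_k = R·t_k = 2**k*(2*k + 3) with R(k) = B(k−1)f(k)/C(k) = (2*k + 3)/(2*k + 7).
Δs = 2**k*(2*k + 7), as required.
Telescoping: Σ = s_(10) − s_(0) = 23552 − (3) = 23549.

Σ = 23549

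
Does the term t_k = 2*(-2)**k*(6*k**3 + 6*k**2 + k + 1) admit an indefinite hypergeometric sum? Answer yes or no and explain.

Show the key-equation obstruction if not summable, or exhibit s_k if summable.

Step 1: r(k) = 2*(-6*k**3 - 24*k**2 - 31*k - 14)/(6*k**3 + 6*k**2 + k + 1).
Factor: A=-2; B=1; C=k**3 + k**2 + k/6 + 1/6.
Set up (-2)·f(k+1) − (1)·f(k) − (k**3 + k**2 + k/6 + 1/6) = 0.
deg f ≤ 3 (via 0,0,3).
Coefficient equations give f(k) = -(k - 1)*(2*k**2 - 1)/6.
So s_k = (B(k−1)f/C)·t_k = (-(k - 1)*(2*k**2 - 1)/((k + 1)*(6*k**2 + 1)))·t_k = (-2)**(k + 1)*(2*k**3 - 2*k**2 - k + 1).
Δs = 2*(-2)**k*(6*k**3 + 6*k**2 + k + 1), as required.

Yes. s_k = (-2)**(k + 1)*(2*k**3 - 2*k**2 - k + 1).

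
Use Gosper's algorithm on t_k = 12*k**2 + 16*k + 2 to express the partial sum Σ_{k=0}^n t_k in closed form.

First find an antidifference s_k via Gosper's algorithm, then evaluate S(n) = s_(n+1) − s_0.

r(k) = (6*k**2 + 20*k + 15)/(6*k**2 + 8*k + 1) after simplifying.
Gosper form: A/B · C(k+1)/C(k) with A=1, B=1, C=k**2 + 4*k/3 + 1/6.
Solve (1)·f(k+1) − (1)·f(k) = k**2 + 4*k/3 + 1/6.
Degrees (0,0,2) ⇒ d ≤ 3.
Match coefficients ⇒ f(k) = k*(2*k**2 + k - 2)/6.
Certificate R = B(k−1)f/C = k*(2*k**2 + k - 2)/(6*k**2 + 8*k + 1) gives s_k = 2*k*(2*k**2 + k - 2).
Verify: 12*k**2 + 16*k + 2 matches t_k.
Telescope: S(n) = s_(n+1) − s_(0) = 4*n**3 + 14*n**2 + 12*n + 2 − (0) = 4*n**3 + 14*n**2 + 12*n + 2.

S(n) = 4*n**3 + 14*n**2 + 12*n + 2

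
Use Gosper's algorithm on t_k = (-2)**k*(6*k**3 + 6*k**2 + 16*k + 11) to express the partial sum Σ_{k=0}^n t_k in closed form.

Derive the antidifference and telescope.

S(n) = 4*(-2)**n*n**3 + 8*(-2)**n*n**2 + 12*(-2)**n*n + 10*(-2)**n + 1

r(k) = 2*(-6*k**3 - 24*k**2 - 46*k - 39)/(6*k**3 + 6*k**2 + 16*k + 11) after simplifying.
Gosper form: A/B · C(k+1)/C(k) with A=-2, B=1, C=k**3 + k**2 + 8*k/3 + 11/6.
Key eq: (-2)·f(k+1) = (1)·f(k) + (k**3 + k**2 + 8*k/3 + 11/6).
Degrees (0,0,3) ⇒ d ≤ 3.
Solving with deg f ≤ 3: f(k) = -(2*k**3 - 2*k**2 + 4*k + 1)/6.
R(k) = B(k−1)·f(k)/C(k) = -(2*k**3 - 2*k**2 + 4*k + 1)/(6*k**3 + 6*k**2 + 16*k + 11); s_k = R·t_k = (-2)**k*(-2*k**3 + 2*k**2 - 4*k - 1).
Δs = (-2)**k*(6*k**3 + 6*k**2 + 16*k + 11), as required.
s_(n+1) = 2*(-2)**n*(2*n**3 + 4*n**2 + 6*n + 5) and s_(0) = -1, so S(n) = 4*(-2)**n*n**3 + 8*(-2)**n*n**2 + 12*(-2)**n*n + 10*(-2)**n + 1.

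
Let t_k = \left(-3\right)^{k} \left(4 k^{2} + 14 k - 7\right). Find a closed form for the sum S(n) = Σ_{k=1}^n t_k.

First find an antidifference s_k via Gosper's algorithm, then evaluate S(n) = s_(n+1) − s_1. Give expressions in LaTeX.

Ratio r(k) = 3*(-4*k**2 - 22*k - 11)/(4*k**2 + 14*k - 7).
A = -3, B = 1, C = k**2 + 7*k/2 - 7/4.
Key eq: (-3)·f(k+1) = (1)·f(k) + (k**2 + 7*k/2 - 7/4).
deg f ≤ 2 (via 0,0,2).
A polynomial solution: f(k) = -(k**2 + 2*k - 4)/4.
Certificate R = B(k−1)f/C = -(k**2 + 2*k - 4)/(4*k**2 + 14*k - 7) gives s_k = (-3)**k*(-k**2 - 2*k + 4).
s_(k+1) − s_k = (-3)**k*(4*k**2 + 14*k - 7) = t_k.
s_(n+1) = (-3)**(n + 1)*(-n**2 - 4*n + 1) and s_(1) = -3, so S(n) = 3*(-3)**n*n**2 + 12*(-3)**n*n - 3*(-3)**n + 3.

S(n) = 3 \left(-3\right)^{n} n^{2} + 12 \left(-3\right)^{n} n - 3 \left(-3\right)^{n} + 3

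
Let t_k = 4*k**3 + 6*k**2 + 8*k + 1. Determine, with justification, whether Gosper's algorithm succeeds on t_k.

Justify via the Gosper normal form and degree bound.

The ratio is (4*k**3 + 18*k**2 + 32*k + 19)/(4*k**3 + 6*k**2 + 8*k + 1).
Factor: A=1; B=1; C=k**3 + 3*k**2/2 + 2*k + 1/4.
Solve (1)·f(k+1) − (1)·f(k) = k**3 + 3*k**2/2 + 2*k + 1/4.
deg f ≤ 4 (via 0,0,3).
Coefficient equations give f(k) = k*(k**3 + 2*k - 2)/4.
Certificate R = B(k−1)f/C = k*(k**3 + 2*k - 2)/(4*k**3 + 6*k**2 + 8*k + 1) gives s_k = k*(k**3 + 2*k - 2).
Verify: 4*k**3 + 6*k**2 + 8*k + 1 matches t_k.

Yes. s_k = k*(k**3 + 2*k - 2).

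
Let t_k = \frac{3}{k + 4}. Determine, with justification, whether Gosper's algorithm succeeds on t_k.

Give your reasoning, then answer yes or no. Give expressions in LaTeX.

t_(k+1)/t_k = (k + 4)/(k + 5).
Gosper form: A/B · C(k+1)/C(k) with A=k + 4, B=k + 5, C=1.
Key eq: (k + 4)·f(k+1) = (k + 4)·f(k) + (1).
deg f ≤ 0 (via 1,1,0).
f = c0 ⇒ A·f(k+1) − B(k−1)·f(k) − C = -1. The system {-1 = 0} is inconsistent; no antidifference.

No — key equation has no polynomial f.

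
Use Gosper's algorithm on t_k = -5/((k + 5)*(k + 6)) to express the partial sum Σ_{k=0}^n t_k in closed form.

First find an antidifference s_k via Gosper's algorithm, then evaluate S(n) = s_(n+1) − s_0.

S(n) = (-n - 1)/(n + 6)

t_(k+1)/t_k = (k + 5)/(k + 7).
Take A(k)=k + 5, B(k)=k + 7, C(k)=1.
Need (k + 5)·f(k+1) − (k + 6)·f(k) = 1.
From deg A=1, deg B=1, deg C=0: d=1.
A polynomial solution: f(k) = k/5.
Then R = B(k−1)f/C = k*(k + 6)/5, so s_k = R(k)·t_k = -k/(k + 5).
s_(k+1) − s_k = -5/(k**2 + 11*k + 30) = t_k.
Evaluate: s_(n+1) = (-n - 1)/(n + 6); subtract s_(0) = 0 ⇒ S(n) = (-n - 1)/(n + 6).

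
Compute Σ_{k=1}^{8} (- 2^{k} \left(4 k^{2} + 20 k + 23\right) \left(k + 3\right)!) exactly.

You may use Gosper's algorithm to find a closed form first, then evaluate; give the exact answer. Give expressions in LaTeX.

Σ = -4659727564656

Ratio r(k) = 2*(4*k**3 + 44*k**2 + 159*k + 188)/(4*k**2 + 20*k + 23).
Normal form (A,B,C) = (2*k + 8, 1, k**2 + 5*k + 23/4).
Set up (2*k + 8)·f(k+1) − (1)·f(k) − (k**2 + 5*k + 23/4) = 0.
d = 1 from the (1,0,2) case.
Coefficient equations give f(k) = (2*k + 1)/4.
Get s_k = R·t_k = -2**k*(2*k + 1)*factorial(k + 3) with R(k) = B(k−1)f(k)/C(k) = (2*k + 1)/(4*k**2 + 20*k + 23).
s_(k+1) − s_k = -2**k*(4*k**2 + 20*k + 23)*factorial(k + 3) = t_k.
Telescoping: Σ = s_(9) − s_(1) = -4659727564800 − (-144) = -4659727564656.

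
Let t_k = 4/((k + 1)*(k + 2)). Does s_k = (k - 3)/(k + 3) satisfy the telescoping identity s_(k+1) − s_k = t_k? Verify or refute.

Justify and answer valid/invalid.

Invalid: residual 2*(k**2 - 5*k - 18)/(k**4 + 10*k**3 + 35*k**2 + 50*k + 24) ≠ 0.

s_(k+1) = (k - 2)/(k + 4)
s_(k+1) − s_k = 6/(k**2 + 7*k + 12)
(s_(k+1) − s_k) − t_k = 2*(k**2 - 5*k - 18)/(k**4 + 10*k**3 + 35*k**2 + 50*k + 24)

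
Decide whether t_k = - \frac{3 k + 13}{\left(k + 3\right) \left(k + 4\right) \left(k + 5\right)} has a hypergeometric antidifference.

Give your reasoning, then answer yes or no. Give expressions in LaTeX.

Ratio r(k) = (k + 3)*(3*k + 16)/((k + 6)*(3*k + 13)).
A = k + 3, B = k + 6, C = k + 13/3.
f must satisfy (k + 3)·f(k+1) − (k + 5)·f(k) = k + 13/3.
d = 2 from the (1,1,1) case.
Match coefficients ⇒ f(k) = k*(11*k + 41)/36.
R(k) = B(k−1)·f(k)/C(k) = k*(k + 5)*(11*k + 41)/(12*(3*k + 13)); s_k = R·t_k = k*(-11*k - 41)/(12*(k + 3)*(k + 4)).
Δs = (-3*k - 13)/(k**3 + 12*k**2 + 47*k + 60), as required.

Yes. s_k = \frac{k \left(- 11 k - 41\right)}{12 \left(k + 3\right) \left(k + 4\right)}.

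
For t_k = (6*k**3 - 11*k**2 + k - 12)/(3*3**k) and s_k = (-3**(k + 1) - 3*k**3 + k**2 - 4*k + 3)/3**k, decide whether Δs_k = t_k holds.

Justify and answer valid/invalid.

valid; difference matches t_k

s_(k+1) = (-9*3**k - 4*k - 3*(k + 1)**3 + (k + 1)**2 - 1)/(3*3**k)
s_(k+1) − s_k = (6*k**3 - 11*k**2 + k - 12)/(3*3**k)
(s_(k+1) − s_k) − t_k = 0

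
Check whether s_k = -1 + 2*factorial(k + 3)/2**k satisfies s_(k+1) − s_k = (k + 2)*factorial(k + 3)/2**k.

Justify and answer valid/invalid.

valid; difference matches t_k

s_(k+1) = 2*2**(-k - 1)*factorial(k + 4) - 1
s_(k+1) − s_k = (k + 2)*factorial(k + 3)/2**k
(s_(k+1) − s_k) − t_k = 0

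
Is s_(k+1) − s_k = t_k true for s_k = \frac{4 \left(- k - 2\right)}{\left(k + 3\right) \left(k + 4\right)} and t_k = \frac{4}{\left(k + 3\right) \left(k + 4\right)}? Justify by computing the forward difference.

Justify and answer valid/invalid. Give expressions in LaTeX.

Invalid: residual - \frac{16}{k^{3} + 12 k^{2} + 47 k + 60} ≠ 0.

s_(k+1) = 4*(-k - 3)/((k + 4)*(k + 5))
s_(k+1) − s_k = 4*(k + 1)/(k**3 + 12*k**2 + 47*k + 60)
(s_(k+1) − s_k) − t_k = -16/(k**3 + 12*k**2 + 47*k + 60)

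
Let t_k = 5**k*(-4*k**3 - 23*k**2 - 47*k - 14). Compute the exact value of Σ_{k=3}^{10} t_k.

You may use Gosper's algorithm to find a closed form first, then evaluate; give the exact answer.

Σ = -78222650000

Compute t_(k+1)/t_k: get 5*(4*k**3 + 35*k**2 + 105*k + 88)/(4*k**3 + 23*k**2 + 47*k + 14).
Normal form (A,B,C) = (5, 1, k**3 + 23*k**2/4 + 47*k/4 + 7/2).
Need (5)·f(k+1) − (1)·f(k) = k**3 + 23*k**2/4 + 47*k/4 + 7/2.
From deg A=0, deg B=0, deg C=3: d=3.
Match coefficients ⇒ f(k) = (k**3 + 2*k**2 + 3*k - 4)/4.
Certificate R = B(k−1)f/C = (k**3 + 2*k**2 + 3*k - 4)/(4*k**3 + 23*k**2 + 47*k + 14) gives s_k = 5**k*(-k**3 - 2*k**2 - 3*k + 4).
s_(k+1) − s_k = 5**k*(-4*k**3 - 23*k**2 - 47*k - 14) = t_k.
Evaluate s at k=11 and k=3: -78222656250 and -6250; difference -78222650000.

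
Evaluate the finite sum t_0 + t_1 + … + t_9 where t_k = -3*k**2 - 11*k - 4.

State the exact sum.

Compute t_(k+1)/t_k: get (3*k**2 + 17*k + 18)/(3*k**2 + 11*k + 4).
Gosper form: A/B · C(k+1)/C(k) with A=1, B=1, C=k**2 + 11*k/3 + 4/3.
Need (1)·f(k+1) − (1)·f(k) = k**2 + 11*k/3 + 4/3.
From deg A=0, deg B=0, deg C=2: d=3.
Match coefficients ⇒ f(k) = k*(k**2 + 4*k - 1)/3.
Certificate R = B(k−1)f/C = k*(k**2 + 4*k - 1)/(3*k**2 + 11*k + 4) gives s_k = k*(-k**2 - 4*k + 1).
Check: Δs_k = -3*k**2 - 11*k - 4. ✓
Telescoping: Σ = s_(10) − s_(0) = -1390 − (0) = -1390.

Σ = -1390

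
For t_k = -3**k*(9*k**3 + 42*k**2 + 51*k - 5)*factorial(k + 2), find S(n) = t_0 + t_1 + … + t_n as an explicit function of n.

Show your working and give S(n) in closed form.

S(n) = -9*3**n*n**2*factorial(n + 3) - 18*3**n*n*factorial(n + 3) + 3*3**n*factorial(n + 3) - 8

Compute t_(k+1)/t_k: get 3*(9*k**4 + 96*k**3 + 369*k**2 + 583*k + 291)/(9*k**3 + 42*k**2 + 51*k - 5).
Normal form (A,B,C) = (3*k + 9, 1, k**3 + 14*k**2/3 + 17*k/3 - 5/9).
Solve (3*k + 9)·f(k+1) − (1)·f(k) = k**3 + 14*k**2/3 + 17*k/3 - 5/9.
Bound: deg f ≤ 2.
Solving with deg f ≤ 2: f(k) = (3*k**2 - 4)/9.
So s_k = (B(k−1)f/C)·t_k = ((3*k**2 - 4)/(9*k**3 + 42*k**2 + 51*k - 5))·t_k = -3**k*(3*k**2 - 4)*factorial(k + 2).
s_(k+1) − s_k = -3**k*(9*k**3 + 42*k**2 + 51*k - 5)*factorial(k + 2) = t_k.
s_(n+1) = -3**(n + 1)*(3*n**2 + 6*n - 1)*factorial(n + 3) and s_(0) = 8, so S(n) = -9*3**n*n**2*factorial(n + 3) - 18*3**n*n*factorial(n + 3) + 3*3**n*factorial(n + 3) - 8.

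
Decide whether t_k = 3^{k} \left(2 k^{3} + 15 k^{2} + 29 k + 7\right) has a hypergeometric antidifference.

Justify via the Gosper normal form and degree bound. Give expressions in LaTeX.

Yes. s_k = 3^{k} \left(k^{3} + 3 k^{2} + k - 4\right).

r(k) = 3*(2*k**3 + 21*k**2 + 65*k + 53)/(2*k**3 + 15*k**2 + 29*k + 7) after simplifying.
Factor: A=3; B=1; C=k**3 + 15*k**2/2 + 29*k/2 + 7/2.
Key eq: (3)·f(k+1) = (1)·f(k) + (k**3 + 15*k**2/2 + 29*k/2 + 7/2).
d = 3 from the (0,0,3) case.
A polynomial solution: f(k) = (k**3 + 3*k**2 + k - 4)/2.
R(k) = B(k−1)·f(k)/C(k) = (k**3 + 3*k**2 + k - 4)/(2*k**3 + 15*k**2 + 29*k + 7); s_k = R·t_k = 3**k*(k**3 + 3*k**2 + k - 4).
Check: Δs_k = 3**k*(2*k**3 + 15*k**2 + 29*k + 7). ✓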